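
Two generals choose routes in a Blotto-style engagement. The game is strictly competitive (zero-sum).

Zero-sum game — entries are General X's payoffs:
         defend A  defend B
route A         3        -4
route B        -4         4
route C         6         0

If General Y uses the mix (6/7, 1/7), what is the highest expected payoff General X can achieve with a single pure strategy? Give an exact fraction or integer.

36/7

route A: (3)·(6/7) + (-4)·(1/7) = 2.
route B: (-4)·(6/7) + (4)·(1/7) = -20/7.
route C: (6)·(6/7) + (0)·(1/7) = 36/7.
The best pure response is route C with expected payoff 36/7.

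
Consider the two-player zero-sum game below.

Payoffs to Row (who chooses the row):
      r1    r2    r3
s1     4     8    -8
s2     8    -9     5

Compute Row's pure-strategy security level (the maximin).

-8

The worst-case payoff for each row is s1: -8, s2: -9.
The best of these is -8.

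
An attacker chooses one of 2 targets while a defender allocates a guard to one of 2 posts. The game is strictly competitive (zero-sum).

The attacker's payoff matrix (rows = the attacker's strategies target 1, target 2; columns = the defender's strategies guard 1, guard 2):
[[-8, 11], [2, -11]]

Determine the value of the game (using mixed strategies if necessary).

Row minima are -8 and -11, so the attacker's maximin is -8; column maxima are 2 and 11, so the defender's minimax is 2. These differ, so the equilibrium is in mixed strategies.
Let the attacker play target 1 with probability p. The defender is indifferent when −8p + 2(1−p) = 11p − 11(1−p), giving p = 13/32.
Let the defender play guard 1 with probability q. The attacker is indifferent when −8q + 11(1−q) = 2q − 11(1−q), giving q = 11/16.
The value is -8·(11/16) + (11)·(5/16) = -33/16.

-33/16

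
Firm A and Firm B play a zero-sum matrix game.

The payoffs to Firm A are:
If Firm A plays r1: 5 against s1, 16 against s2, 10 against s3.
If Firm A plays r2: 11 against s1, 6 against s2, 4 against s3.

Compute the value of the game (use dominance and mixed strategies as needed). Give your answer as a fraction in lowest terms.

Column s2 is strictly dominated by s3 for Firm B (it gives Firm A more in every row).
The remaining 2×2 game on (r1, r2) × (s1, s3) has no saddle point. Let Firm A play r1 with probability p; indifference gives 5p + 11(1−p) = 10p + 4(1−p), so p = 7/12.
Similarly Firm B's optimal q on s1 is 1/2, and the value is 5·(1/2) + (10)·(1/2) = 15/2.

15/2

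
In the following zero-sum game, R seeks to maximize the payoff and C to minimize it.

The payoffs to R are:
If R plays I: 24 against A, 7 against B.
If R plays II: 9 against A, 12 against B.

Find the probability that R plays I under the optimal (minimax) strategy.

Row minima are 7 and 9, so R's maximin is 9; column maxima are 24 and 12, so C's minimax is 12. These differ, so the equilibrium is in mixed strategies.
Let R play I with probability p. C is indifferent when 24p + 9(1−p) = 7p + 12(1−p), giving p = 3/20.

3/20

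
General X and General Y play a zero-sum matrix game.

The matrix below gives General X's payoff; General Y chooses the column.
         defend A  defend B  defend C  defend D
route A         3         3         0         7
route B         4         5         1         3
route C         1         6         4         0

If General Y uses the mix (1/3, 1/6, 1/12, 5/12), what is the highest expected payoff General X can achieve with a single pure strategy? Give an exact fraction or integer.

route A: (3)·(1/3) + (3)·(1/6) + (0)·(1/12) + (7)·(5/12) = 53/12.
route B: (4)·(1/3) + (5)·(1/6) + (1)·(1/12) + (3)·(5/12) = 7/2.
route C: (1)·(1/3) + (6)·(1/6) + (4)·(1/12) + (0)·(5/12) = 5/3.
The best pure response is route A with expected payoff 53/12.

53/12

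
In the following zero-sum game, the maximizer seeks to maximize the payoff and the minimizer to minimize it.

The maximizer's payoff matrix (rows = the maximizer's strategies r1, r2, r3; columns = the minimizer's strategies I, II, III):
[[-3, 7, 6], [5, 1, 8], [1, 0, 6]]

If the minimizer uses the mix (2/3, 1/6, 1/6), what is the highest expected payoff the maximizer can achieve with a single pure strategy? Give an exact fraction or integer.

29/6

r1: (-3)·(2/3) + (7)·(1/6) + (6)·(1/6) = 1/6.
r2: (5)·(2/3) + (1)·(1/6) + (8)·(1/6) = 29/6.
r3: (1)·(2/3) + (0)·(1/6) + (6)·(1/6) = 5/3.
The best pure response is r2 with expected payoff 29/6.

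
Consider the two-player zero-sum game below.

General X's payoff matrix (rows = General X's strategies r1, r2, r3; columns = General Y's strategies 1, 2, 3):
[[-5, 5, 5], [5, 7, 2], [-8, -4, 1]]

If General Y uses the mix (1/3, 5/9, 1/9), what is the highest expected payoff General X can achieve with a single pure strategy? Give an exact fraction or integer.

52/9

r1: (-5)·(1/3) + (5)·(5/9) + (5)·(1/9) = 5/3.
r2: (5)·(1/3) + (7)·(5/9) + (2)·(1/9) = 52/9.
r3: (-8)·(1/3) + (-4)·(5/9) + (1)·(1/9) = -43/9.
The best pure response is r2 with expected payoff 52/9.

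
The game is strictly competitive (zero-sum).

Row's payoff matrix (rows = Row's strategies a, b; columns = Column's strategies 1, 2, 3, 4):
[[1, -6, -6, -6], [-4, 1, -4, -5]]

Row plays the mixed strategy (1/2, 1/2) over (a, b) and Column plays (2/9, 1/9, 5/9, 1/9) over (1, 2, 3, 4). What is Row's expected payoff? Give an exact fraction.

Against (2/9, 1/9, 5/9, 1/9), each row's expected payoff is a: -40/9; b: -32/9.
Taking the (1/2, 1/2)-weighted average: (1/2)·(-40/9) + (1/2)·(-32/9) = -4.

-4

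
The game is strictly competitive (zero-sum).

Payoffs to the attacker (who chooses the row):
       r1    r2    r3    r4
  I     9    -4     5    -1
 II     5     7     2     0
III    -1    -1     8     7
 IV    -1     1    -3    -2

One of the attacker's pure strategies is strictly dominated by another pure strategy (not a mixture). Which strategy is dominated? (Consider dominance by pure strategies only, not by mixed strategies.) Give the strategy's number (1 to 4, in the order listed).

Compare IV with II: 5 > -1, 7 > 1, 2 > -3, 0 > -2.
So II strictly dominates IV for the attacker; IV is strictly dominated.

4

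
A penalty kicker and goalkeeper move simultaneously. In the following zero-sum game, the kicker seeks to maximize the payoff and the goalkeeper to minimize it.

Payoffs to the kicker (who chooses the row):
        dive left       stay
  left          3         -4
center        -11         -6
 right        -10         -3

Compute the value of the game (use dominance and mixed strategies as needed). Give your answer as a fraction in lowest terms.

-7/2

Row center is strictly dominated by row right, so the kicker never plays it.
The remaining 2×2 game on (left, right) × (dive left, stay) has no saddle point. Let the kicker play left with probability p; indifference gives 3p − 10(1−p) = −4p − 3(1−p), so p = 1/2.
Similarly the goalkeeper's optimal q on dive left is 1/14, and the value is 3·(1/14) + (-4)·(13/14) = -7/2.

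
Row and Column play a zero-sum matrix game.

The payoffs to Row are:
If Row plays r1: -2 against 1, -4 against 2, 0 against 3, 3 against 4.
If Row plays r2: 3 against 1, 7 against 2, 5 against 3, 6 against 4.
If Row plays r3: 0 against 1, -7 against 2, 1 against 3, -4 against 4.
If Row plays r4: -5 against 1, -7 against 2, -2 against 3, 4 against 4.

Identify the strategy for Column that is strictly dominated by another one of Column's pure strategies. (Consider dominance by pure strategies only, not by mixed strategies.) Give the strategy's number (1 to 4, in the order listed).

3

Column prefers columns that give Row less. Compare 3 with 1: -2 < 0, 3 < 5, 0 < 1, -5 < -2.
So 1 strictly dominates 3 for Column; 3 is strictly dominated.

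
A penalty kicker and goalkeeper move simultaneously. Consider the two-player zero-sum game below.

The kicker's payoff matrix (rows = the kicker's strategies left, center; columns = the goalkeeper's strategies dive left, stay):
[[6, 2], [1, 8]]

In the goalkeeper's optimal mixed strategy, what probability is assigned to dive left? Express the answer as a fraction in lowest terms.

Row minima are 2 and 1, so the kicker's maximin is 2; column maxima are 6 and 8, so the goalkeeper's minimax is 6. These differ, so the equilibrium is in mixed strategies.
Let the goalkeeper play dive left with probability q. The kicker is indifferent when 6q + 2(1−q) = q + 8(1−q), giving q = 6/11.

6/11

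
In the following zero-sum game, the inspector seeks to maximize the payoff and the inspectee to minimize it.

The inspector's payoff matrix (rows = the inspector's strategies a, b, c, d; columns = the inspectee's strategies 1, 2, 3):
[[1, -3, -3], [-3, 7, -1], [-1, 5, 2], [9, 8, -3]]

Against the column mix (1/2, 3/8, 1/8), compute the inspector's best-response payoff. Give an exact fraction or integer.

57/8

a: (1)·(1/2) + (-3)·(3/8) + (-3)·(1/8) = -1.
b: (-3)·(1/2) + (7)·(3/8) + (-1)·(1/8) = 1.
c: (-1)·(1/2) + (5)·(3/8) + (2)·(1/8) = 13/8.
d: (9)·(1/2) + (8)·(3/8) + (-3)·(1/8) = 57/8.
The best pure response is d with expected payoff 57/8.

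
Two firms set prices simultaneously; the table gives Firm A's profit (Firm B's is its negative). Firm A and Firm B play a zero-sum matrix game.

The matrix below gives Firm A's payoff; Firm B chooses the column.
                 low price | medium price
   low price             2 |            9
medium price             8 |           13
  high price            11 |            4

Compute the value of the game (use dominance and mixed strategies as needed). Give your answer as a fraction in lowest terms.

Row low price is strictly dominated by row medium price, so Firm A never plays it.
The remaining 2×2 game on (medium price, high price) × (low price, medium price) has no saddle point. Let Firm A play medium price with probability p; indifference gives 8p + 11(1−p) = 13p + 4(1−p), so p = 7/12.
Similarly Firm B's optimal q on low price is 3/4, and the value is 8·(3/4) + (13)·(1/4) = 37/4.

37/4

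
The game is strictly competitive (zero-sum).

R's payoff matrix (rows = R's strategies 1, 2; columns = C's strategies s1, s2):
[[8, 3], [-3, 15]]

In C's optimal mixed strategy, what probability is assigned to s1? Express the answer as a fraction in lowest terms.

Row minima are 3 and -3, so R's maximin is 3; column maxima are 8 and 15, so C's minimax is 8. These differ, so the equilibrium is in mixed strategies.
Let C play s1 with probability q. R is indifferent when 8q + 3(1−q) = −3q + 15(1−q), giving q = 12/23.

12/23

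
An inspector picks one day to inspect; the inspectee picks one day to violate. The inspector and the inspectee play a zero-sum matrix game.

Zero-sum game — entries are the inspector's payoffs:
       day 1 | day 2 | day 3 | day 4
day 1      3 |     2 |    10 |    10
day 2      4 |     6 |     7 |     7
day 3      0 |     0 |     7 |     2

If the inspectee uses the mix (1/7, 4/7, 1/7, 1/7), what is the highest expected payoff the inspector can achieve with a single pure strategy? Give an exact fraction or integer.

day 1: (3)·(1/7) + (2)·(4/7) + (10)·(1/7) + (10)·(1/7) = 31/7.
day 2: (4)·(1/7) + (6)·(4/7) + (7)·(1/7) + (7)·(1/7) = 6.
day 3: (0)·(1/7) + (0)·(4/7) + (7)·(1/7) + (2)·(1/7) = 9/7.
The best pure response is day 2 with expected payoff 6.

6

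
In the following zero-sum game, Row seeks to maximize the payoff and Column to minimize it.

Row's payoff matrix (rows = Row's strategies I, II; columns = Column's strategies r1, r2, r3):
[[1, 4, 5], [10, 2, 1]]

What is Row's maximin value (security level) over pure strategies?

The worst-case payoff for each row is I: 1, II: 1.
The best of these is 1.

1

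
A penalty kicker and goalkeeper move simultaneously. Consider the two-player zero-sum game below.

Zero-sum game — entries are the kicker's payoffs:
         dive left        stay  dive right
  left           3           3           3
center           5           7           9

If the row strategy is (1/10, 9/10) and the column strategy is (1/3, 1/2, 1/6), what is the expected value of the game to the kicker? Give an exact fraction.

Against (1/3, 1/2, 1/6), each row's expected payoff is left: 3; center: 20/3.
Taking the (1/10, 9/10)-weighted average: (1/10)·(3) + (9/10)·(20/3) = 63/10.

63/10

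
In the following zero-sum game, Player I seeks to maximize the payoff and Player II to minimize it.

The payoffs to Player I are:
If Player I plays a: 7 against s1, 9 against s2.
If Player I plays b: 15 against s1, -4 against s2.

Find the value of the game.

Row minima are 7 and -4, so Player I's maximin is 7; column maxima are 15 and 9, so Player II's minimax is 9. These differ, so the equilibrium is in mixed strategies.
Let Player I play a with probability p. Player II is indifferent when 7p + 15(1−p) = 9p − 4(1−p), giving p = 19/21.
Let Player II play s1 with probability q. Player I is indifferent when 7q + 9(1−q) = 15q − 4(1−q), giving q = 13/21.
The value is 7·(13/21) + (9)·(8/21) = 163/21.

163/21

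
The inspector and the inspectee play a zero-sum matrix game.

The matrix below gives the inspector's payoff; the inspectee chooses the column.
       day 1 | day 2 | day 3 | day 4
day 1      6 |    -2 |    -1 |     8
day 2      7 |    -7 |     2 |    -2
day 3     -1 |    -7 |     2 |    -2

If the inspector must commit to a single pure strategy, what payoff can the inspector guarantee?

The worst-case payoff for each row is day 1: -2, day 2: -7, day 3: -7.
The best of these is -2.

-2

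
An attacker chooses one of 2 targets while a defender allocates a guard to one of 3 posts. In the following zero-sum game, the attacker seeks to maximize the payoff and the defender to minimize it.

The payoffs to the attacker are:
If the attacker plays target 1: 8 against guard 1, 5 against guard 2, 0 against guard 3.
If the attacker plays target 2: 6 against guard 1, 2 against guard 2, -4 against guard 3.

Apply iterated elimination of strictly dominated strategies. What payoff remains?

Row target 2 is strictly dominated by row target 1 (8>6, 5>2, 0>-4); eliminate target 2.
Column guard 2 is strictly dominated by guard 3 for the defender (0<5); eliminate guard 2.
Column guard 1 is strictly dominated by guard 3 for the defender (0<8); eliminate guard 1.
Only (target 1, guard 3) remains, with payoff 0.

0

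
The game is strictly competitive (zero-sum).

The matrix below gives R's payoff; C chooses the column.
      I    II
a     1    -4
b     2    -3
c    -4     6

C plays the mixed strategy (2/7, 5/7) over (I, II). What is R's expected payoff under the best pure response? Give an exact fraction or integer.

22/7

a: (1)·(2/7) + (-4)·(5/7) = -18/7.
b: (2)·(2/7) + (-3)·(5/7) = -11/7.
c: (-4)·(2/7) + (6)·(5/7) = 22/7.
The best pure response is c with expected payoff 22/7.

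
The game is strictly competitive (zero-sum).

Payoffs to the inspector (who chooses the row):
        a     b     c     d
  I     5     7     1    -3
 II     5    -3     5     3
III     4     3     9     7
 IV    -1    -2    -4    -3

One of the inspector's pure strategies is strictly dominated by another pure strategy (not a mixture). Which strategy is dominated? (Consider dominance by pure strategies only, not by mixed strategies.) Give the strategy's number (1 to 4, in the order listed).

4

Compare IV with III: 4 > -1, 3 > -2, 9 > -4, 7 > -3.
So III strictly dominates IV for the inspector; IV is strictly dominated.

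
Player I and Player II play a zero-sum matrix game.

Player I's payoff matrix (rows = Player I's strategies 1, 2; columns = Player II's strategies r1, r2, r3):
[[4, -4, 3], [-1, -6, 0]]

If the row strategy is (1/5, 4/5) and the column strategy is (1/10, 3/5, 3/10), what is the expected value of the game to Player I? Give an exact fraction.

-159/50

Against (1/10, 3/5, 3/10), each row's expected payoff is 1: -11/10; 2: -37/10.
Taking the (1/5, 4/5)-weighted average: (1/5)·(-11/10) + (4/5)·(-37/10) = -159/50.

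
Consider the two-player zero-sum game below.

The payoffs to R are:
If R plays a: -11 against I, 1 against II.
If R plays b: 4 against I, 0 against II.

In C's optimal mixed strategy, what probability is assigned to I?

1/16

Row minima are -11 and 0, so R's maximin is 0; column maxima are 4 and 1, so C's minimax is 1. These differ, so the equilibrium is in mixed strategies.
Let C play I with probability q. R is indifferent when −11q + (1−q) = 4q, giving q = 1/16.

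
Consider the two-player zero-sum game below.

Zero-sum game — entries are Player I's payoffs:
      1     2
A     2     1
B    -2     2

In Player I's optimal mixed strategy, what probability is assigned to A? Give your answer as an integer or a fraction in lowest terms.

Row minima are 1 and -2, so Player I's maximin is 1; column maxima are 2 and 2, so Player II's minimax is 2. These differ, so the equilibrium is in mixed strategies.
Let Player I play A with probability p. Player II is indifferent when 2p − 2(1−p) = p + 2(1−p), giving p = 4/5.

4/5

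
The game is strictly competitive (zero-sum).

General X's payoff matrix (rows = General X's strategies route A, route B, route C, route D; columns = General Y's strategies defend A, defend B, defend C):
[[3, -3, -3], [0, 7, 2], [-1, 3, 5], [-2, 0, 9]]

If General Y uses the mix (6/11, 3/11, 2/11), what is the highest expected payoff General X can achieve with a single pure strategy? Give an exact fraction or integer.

25/11

route A: (3)·(6/11) + (-3)·(3/11) + (-3)·(2/11) = 3/11.
route B: (0)·(6/11) + (7)·(3/11) + (2)·(2/11) = 25/11.
route C: (-1)·(6/11) + (3)·(3/11) + (5)·(2/11) = 13/11.
route D: (-2)·(6/11) + (0)·(3/11) + (9)·(2/11) = 6/11.
The best pure response is route B with expected payoff 25/11.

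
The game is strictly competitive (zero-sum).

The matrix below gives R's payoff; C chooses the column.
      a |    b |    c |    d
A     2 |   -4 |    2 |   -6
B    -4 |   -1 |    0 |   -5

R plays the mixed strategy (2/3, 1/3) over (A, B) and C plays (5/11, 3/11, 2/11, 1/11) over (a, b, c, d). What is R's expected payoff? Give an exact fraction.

-12/11

Against (5/11, 3/11, 2/11, 1/11), each row's expected payoff is A: -4/11; B: -28/11.
Taking the (2/3, 1/3)-weighted average: (2/3)·(-4/11) + (1/3)·(-28/11) = -12/11.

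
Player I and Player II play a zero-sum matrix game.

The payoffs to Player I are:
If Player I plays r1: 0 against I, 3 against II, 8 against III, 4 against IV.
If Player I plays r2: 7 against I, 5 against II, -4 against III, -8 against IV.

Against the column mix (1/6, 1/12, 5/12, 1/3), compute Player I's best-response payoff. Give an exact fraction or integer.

59/12

r1: (0)·(1/6) + (3)·(1/12) + (8)·(5/12) + (4)·(1/3) = 59/12.
r2: (7)·(1/6) + (5)·(1/12) + (-4)·(5/12) + (-8)·(1/3) = -11/4.
The best pure response is r1 with expected payoff 59/12.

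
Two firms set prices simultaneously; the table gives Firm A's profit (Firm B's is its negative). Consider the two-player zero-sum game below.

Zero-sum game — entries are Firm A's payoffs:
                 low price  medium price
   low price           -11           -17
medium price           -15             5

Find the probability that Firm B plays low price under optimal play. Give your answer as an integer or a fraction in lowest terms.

Row minima are -17 and -15, so Firm A's maximin is -15; column maxima are -11 and 5, so Firm B's minimax is -11. These differ, so the equilibrium is in mixed strategies.
Let Firm B play low price with probability q. Firm A is indifferent when −11q − 17(1−q) = −15q + 5(1−q), giving q = 11/13.

11/13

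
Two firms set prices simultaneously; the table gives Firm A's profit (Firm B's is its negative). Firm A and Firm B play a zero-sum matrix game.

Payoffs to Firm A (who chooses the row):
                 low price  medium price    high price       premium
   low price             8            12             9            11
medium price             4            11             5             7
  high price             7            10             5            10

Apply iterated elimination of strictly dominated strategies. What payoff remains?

Column premium is strictly dominated by low price for Firm B (8<11, 4<7, 7<10); eliminate premium.
Column medium price is strictly dominated by low price for Firm B (8<12, 4<11, 7<10); eliminate medium price.
Row medium price is strictly dominated by row low price (8>4, 9>5); eliminate medium price.
Row high price is strictly dominated by row low price (8>7, 9>5); eliminate high price.
Column high price is strictly dominated by low price for Firm B (8<9); eliminate high price.
Only (low price, low price) remains, with payoff 8.

8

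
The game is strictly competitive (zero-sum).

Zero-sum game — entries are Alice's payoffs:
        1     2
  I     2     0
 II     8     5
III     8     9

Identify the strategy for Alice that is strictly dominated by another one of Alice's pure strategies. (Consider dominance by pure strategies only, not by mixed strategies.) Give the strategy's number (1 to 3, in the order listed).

Compare I with II: 8 > 2, 5 > 0.
So II strictly dominates I for Alice; I is strictly dominated.

1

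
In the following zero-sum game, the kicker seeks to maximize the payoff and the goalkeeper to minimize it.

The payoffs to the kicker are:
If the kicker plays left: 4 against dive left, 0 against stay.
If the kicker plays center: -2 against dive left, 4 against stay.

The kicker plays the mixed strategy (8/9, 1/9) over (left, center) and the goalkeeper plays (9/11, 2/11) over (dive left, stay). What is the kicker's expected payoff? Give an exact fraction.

Against (9/11, 2/11), each row's expected payoff is left: 36/11; center: -10/11.
Taking the (8/9, 1/9)-weighted average: (8/9)·(36/11) + (1/9)·(-10/11) = 278/99.

278/99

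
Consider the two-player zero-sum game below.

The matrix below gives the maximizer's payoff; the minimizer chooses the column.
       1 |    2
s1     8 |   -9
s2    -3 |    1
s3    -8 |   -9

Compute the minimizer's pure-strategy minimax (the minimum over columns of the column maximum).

The worst case (largest entry) in each column is 1: 8, 2: 1.
The best (smallest) of these is 1.

1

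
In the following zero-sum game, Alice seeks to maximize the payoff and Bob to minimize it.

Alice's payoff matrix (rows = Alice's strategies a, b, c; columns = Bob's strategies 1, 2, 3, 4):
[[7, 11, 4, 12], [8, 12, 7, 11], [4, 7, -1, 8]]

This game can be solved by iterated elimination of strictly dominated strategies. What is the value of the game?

Column 1 is strictly dominated by 3 for Bob (4<7, 7<8, -1<4); eliminate 1.
Row c is strictly dominated by row a (11>7, 4>-1, 12>8); eliminate c.
Column 4 is strictly dominated by 3 for Bob (4<12, 7<11); eliminate 4.
Column 2 is strictly dominated by 3 for Bob (4<11, 7<12); eliminate 2.
Row a is strictly dominated by row b (7>4); eliminate a.
Only (b, 3) remains, with payoff 7.

7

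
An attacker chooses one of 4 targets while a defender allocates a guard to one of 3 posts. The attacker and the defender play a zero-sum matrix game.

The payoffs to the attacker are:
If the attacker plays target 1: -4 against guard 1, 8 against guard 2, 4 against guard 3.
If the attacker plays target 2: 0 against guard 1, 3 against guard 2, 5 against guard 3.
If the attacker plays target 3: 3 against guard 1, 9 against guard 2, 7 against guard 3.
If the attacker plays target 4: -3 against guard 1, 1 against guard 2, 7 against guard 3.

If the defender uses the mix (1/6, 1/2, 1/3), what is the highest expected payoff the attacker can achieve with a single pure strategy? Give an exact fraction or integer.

target 1: (-4)·(1/6) + (8)·(1/2) + (4)·(1/3) = 14/3.
target 2: (0)·(1/6) + (3)·(1/2) + (5)·(1/3) = 19/6.
target 3: (3)·(1/6) + (9)·(1/2) + (7)·(1/3) = 22/3.
target 4: (-3)·(1/6) + (1)·(1/2) + (7)·(1/3) = 7/3.
The best pure response is target 3 with expected payoff 22/3.

22/3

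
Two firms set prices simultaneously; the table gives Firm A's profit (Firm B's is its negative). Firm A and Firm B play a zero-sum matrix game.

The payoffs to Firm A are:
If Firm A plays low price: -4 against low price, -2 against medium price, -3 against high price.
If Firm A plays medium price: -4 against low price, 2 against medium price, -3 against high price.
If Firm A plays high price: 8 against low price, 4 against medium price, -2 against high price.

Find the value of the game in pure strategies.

Row minima: -4, -4, -2 → Firm A's maximin is -2.
Column maxima: 8, 4, -2 → Firm B's minimax is -2.
They coincide at (high price, high price), so the value is -2.

-2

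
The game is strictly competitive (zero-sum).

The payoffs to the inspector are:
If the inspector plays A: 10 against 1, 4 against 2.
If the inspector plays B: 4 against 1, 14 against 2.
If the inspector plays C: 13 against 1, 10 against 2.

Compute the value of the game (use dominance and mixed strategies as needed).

Row A is strictly dominated by row C, so the inspector never plays it.
The remaining 2×2 game on (B, C) × (1, 2) has no saddle point. Let the inspector play B with probability p; indifference gives 4p + 13(1−p) = 14p + 10(1−p), so p = 3/13.
Similarly the inspectee's optimal q on 1 is 4/13, and the value is 4·(4/13) + (14)·(9/13) = 142/13.

142/13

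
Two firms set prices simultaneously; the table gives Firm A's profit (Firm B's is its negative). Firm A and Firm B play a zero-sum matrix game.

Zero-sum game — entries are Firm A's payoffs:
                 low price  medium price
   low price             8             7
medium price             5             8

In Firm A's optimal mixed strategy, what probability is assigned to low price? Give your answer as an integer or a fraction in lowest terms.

3/4

Row minima are 7 and 5, so Firm A's maximin is 7; column maxima are 8 and 8, so Firm B's minimax is 8. These differ, so the equilibrium is in mixed strategies.
Let Firm A play low price with probability p. Firm B is indifferent when 8p + 5(1−p) = 7p + 8(1−p), giving p = 3/4.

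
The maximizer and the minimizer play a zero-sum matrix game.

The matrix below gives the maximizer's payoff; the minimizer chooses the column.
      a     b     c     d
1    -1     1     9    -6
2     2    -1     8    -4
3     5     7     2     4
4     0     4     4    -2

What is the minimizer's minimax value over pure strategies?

4

The worst case (largest entry) in each column is a: 5, b: 7, c: 9, d: 4.
The best (smallest) of these is 4.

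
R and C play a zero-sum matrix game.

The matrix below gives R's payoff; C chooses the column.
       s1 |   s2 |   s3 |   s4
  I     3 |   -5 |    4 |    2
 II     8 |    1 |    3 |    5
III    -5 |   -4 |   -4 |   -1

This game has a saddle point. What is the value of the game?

1

Row minima: -5, 1, -5 → R's maximin is 1.
Column maxima: 8, 1, 4, 5 → C's minimax is 1.
They coincide at (II, s2), so the value is 1.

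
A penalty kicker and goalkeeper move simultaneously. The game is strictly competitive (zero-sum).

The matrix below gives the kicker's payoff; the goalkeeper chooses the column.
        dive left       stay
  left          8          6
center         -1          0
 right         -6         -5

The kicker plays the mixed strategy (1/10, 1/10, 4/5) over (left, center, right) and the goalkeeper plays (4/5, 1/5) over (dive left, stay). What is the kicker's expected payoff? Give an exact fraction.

-99/25

Against (4/5, 1/5), each row's expected payoff is left: 38/5; center: -4/5; right: -29/5.
Taking the (1/10, 1/10, 4/5)-weighted average: (1/10)·(38/5) + (1/10)·(-4/5) + (4/5)·(-29/5) = -99/25.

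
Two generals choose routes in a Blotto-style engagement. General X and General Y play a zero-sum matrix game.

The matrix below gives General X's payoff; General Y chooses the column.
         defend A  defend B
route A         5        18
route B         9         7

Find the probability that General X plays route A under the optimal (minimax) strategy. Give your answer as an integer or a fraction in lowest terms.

2/15

Row minima are 5 and 7, so General X's maximin is 7; column maxima are 9 and 18, so General Y's minimax is 9. These differ, so the equilibrium is in mixed strategies.
Let General X play route A with probability p. General Y is indifferent when 5p + 9(1−p) = 18p + 7(1−p), giving p = 2/15.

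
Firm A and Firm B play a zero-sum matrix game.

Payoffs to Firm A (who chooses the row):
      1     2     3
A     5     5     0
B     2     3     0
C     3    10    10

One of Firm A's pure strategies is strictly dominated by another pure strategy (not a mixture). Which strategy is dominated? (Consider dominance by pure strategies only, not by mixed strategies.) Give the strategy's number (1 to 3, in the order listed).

2

Compare B with C: 3 > 2, 10 > 3, 10 > 0.
So C strictly dominates B for Firm A; B is strictly dominated.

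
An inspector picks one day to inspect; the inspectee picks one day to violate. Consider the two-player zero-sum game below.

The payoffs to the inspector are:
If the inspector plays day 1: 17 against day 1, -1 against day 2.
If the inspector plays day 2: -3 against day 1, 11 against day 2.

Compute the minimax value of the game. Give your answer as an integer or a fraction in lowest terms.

Row minima are -1 and -3, so the inspector's maximin is -1; column maxima are 17 and 11, so the inspectee's minimax is 11. These differ, so the equilibrium is in mixed strategies.
Let the inspector play day 1 with probability p. The inspectee is indifferent when 17p − 3(1−p) = −p + 11(1−p), giving p = 7/16.
Let the inspectee play day 1 with probability q. The inspector is indifferent when 17q − (1−q) = −3q + 11(1−q), giving q = 3/8.
The value is 17·(3/8) + (-1)·(5/8) = 23/4.

23/4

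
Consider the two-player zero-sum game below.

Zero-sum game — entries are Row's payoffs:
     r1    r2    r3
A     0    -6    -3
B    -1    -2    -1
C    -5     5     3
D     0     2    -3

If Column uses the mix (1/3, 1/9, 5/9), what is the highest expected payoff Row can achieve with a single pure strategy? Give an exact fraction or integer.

5/9

A: (0)·(1/3) + (-6)·(1/9) + (-3)·(5/9) = -7/3.
B: (-1)·(1/3) + (-2)·(1/9) + (-1)·(5/9) = -10/9.
C: (-5)·(1/3) + (5)·(1/9) + (3)·(5/9) = 5/9.
D: (0)·(1/3) + (2)·(1/9) + (-3)·(5/9) = -13/9.
The best pure response is C with expected payoff 5/9.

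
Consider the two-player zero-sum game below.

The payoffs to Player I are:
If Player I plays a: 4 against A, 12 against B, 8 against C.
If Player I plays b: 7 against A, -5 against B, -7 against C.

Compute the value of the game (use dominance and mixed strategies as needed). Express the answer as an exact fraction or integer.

Column B is strictly dominated by C for Player II (it gives Player I more in every row).
The remaining 2×2 game on (a, b) × (A, C) has no saddle point. Let Player I play a with probability p; indifference gives 4p + 7(1−p) = 8p − 7(1−p), so p = 7/9.
Similarly Player II's optimal q on A is 5/6, and the value is 4·(5/6) + (8)·(1/6) = 14/3.

14/3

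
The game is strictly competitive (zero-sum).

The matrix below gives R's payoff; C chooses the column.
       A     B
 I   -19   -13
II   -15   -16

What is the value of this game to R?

Row minima are -19 and -16, so R's maximin is -16; column maxima are -15 and -13, so C's minimax is -15. These differ, so the equilibrium is in mixed strategies.
Let R play I with probability p. C is indifferent when −19p − 15(1−p) = −13p − 16(1−p), giving p = 1/7.
Let C play A with probability q. R is indifferent when −19q − 13(1−q) = −15q − 16(1−q), giving q = 3/7.
The value is -19·(3/7) + (-13)·(4/7) = -109/7.

-109/7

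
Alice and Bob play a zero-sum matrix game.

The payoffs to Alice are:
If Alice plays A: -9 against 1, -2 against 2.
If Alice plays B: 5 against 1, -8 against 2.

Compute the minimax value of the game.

Row minima are -9 and -8, so Alice's maximin is -8; column maxima are 5 and -2, so Bob's minimax is -2. These differ, so the equilibrium is in mixed strategies.
Let Alice play A with probability p. Bob is indifferent when −9p + 5(1−p) = −2p − 8(1−p), giving p = 13/20.
Let Bob play 1 with probability q. Alice is indifferent when −9q − 2(1−q) = 5q − 8(1−q), giving q = 3/10.
The value is -9·(3/10) + (-2)·(7/10) = -41/10.

-41/10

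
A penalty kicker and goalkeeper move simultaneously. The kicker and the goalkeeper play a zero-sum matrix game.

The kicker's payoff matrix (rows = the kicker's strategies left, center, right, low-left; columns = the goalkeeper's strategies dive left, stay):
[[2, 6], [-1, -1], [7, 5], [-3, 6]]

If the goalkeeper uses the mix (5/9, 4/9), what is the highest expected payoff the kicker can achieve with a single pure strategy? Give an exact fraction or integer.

55/9

left: (2)·(5/9) + (6)·(4/9) = 34/9.
center: (-1)·(5/9) + (-1)·(4/9) = -1.
right: (7)·(5/9) + (5)·(4/9) = 55/9.
low-left: (-3)·(5/9) + (6)·(4/9) = 1.
The best pure response is right with expected payoff 55/9.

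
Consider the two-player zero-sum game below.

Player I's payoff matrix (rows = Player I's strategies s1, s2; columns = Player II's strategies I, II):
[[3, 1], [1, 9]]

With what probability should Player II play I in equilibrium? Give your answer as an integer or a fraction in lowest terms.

Row minima are 1 and 1, so Player I's maximin is 1; column maxima are 3 and 9, so Player II's minimax is 3. These differ, so the equilibrium is in mixed strategies.
Let Player II play I with probability q. Player I is indifferent when 3q + (1−q) = q + 9(1−q), giving q = 4/5.

4/5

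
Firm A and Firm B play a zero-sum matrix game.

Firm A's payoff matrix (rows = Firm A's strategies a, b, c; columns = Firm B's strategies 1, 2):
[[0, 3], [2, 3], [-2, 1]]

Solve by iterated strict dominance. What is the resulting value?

2

Row c is strictly dominated by row a (0>-2, 3>1); eliminate c.
Column 2 is strictly dominated by 1 for Firm B (0<3, 2<3); eliminate 2.
Row a is strictly dominated by row b (2>0); eliminate a.
Only (b, 1) remains, with payoff 2.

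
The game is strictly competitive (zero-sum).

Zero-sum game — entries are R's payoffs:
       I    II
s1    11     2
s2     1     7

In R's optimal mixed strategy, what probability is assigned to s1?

2/5

Row minima are 2 and 1, so R's maximin is 2; column maxima are 11 and 7, so C's minimax is 7. These differ, so the equilibrium is in mixed strategies.
Let R play s1 with probability p. C is indifferent when 11p + (1−p) = 2p + 7(1−p), giving p = 2/5.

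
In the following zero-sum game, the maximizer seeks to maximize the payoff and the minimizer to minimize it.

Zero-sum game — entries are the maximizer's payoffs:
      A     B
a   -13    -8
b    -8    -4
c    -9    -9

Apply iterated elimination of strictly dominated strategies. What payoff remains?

Row c is strictly dominated by row b (-8>-9, -4>-9); eliminate c.
Row a is strictly dominated by row b (-8>-13, -4>-8); eliminate a.
Column B is strictly dominated by A for the minimizer (-8<-4); eliminate B.
Only (b, A) remains, with payoff -8.

-8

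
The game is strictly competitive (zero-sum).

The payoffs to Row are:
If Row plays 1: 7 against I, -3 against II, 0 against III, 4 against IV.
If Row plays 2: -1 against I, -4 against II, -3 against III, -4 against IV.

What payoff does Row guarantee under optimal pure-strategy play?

-3

Row minima: -3, -4 → Row's maximin is -3.
Column maxima: 7, -3, 0, 4 → Column's minimax is -3.
They coincide at (1, II), so the value is -3.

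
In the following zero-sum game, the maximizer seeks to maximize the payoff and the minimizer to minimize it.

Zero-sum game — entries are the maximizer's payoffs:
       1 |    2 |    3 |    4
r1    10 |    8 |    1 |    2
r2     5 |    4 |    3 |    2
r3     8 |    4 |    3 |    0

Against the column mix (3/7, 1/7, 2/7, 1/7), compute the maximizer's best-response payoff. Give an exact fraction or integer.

6

r1: (10)·(3/7) + (8)·(1/7) + (1)·(2/7) + (2)·(1/7) = 6.
r2: (5)·(3/7) + (4)·(1/7) + (3)·(2/7) + (2)·(1/7) = 27/7.
r3: (8)·(3/7) + (4)·(1/7) + (3)·(2/7) + (0)·(1/7) = 34/7.
The best pure response is r1 with expected payoff 6.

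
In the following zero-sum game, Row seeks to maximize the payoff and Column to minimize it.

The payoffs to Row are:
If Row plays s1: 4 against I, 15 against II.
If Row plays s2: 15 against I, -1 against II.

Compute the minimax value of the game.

229/27

Row minima are 4 and -1, so Row's maximin is 4; column maxima are 15 and 15, so Column's minimax is 15. These differ, so the equilibrium is in mixed strategies.
Let Row play s1 with probability p. Column is indifferent when 4p + 15(1−p) = 15p − (1−p), giving p = 16/27.
Let Column play I with probability q. Row is indifferent when 4q + 15(1−q) = 15q − (1−q), giving q = 16/27.
The value is 4·(16/27) + (15)·(11/27) = 229/27.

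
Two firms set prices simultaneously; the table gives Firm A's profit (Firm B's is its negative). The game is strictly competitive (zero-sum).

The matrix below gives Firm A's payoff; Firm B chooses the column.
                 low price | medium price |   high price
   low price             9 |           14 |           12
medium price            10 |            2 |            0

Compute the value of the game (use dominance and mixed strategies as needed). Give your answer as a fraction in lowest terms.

120/13

Column medium price is strictly dominated by high price for Firm B (it gives Firm A more in every row).
The remaining 2×2 game on (low price, medium price) × (low price, high price) has no saddle point. Let Firm A play low price with probability p; indifference gives 9p + 10(1−p) = 12p, so p = 10/13.
Similarly Firm B's optimal q on low price is 12/13, and the value is 9·(12/13) + (12)·(1/13) = 120/13.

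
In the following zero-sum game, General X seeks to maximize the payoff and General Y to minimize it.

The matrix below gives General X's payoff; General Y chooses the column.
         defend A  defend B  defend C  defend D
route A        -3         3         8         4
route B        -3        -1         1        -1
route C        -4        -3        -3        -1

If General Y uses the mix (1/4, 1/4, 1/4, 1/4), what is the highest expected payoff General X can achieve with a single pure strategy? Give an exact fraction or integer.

3

route A: (-3)·(1/4) + (3)·(1/4) + (8)·(1/4) + (4)·(1/4) = 3.
route B: (-3)·(1/4) + (-1)·(1/4) + (1)·(1/4) + (-1)·(1/4) = -1.
route C: (-4)·(1/4) + (-3)·(1/4) + (-3)·(1/4) + (-1)·(1/4) = -11/4.
The best pure response is route A with expected payoff 3.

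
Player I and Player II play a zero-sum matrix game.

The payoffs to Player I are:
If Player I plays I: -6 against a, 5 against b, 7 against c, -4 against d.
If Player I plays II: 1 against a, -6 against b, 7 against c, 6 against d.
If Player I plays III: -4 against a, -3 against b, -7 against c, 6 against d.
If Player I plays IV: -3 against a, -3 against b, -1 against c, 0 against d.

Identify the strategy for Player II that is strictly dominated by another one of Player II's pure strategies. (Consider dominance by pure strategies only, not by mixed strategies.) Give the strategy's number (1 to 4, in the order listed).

4

Player II prefers columns that give Player I less. Compare d with a: -6 < -4, 1 < 6, -4 < 6, -3 < 0.
So a strictly dominates d for Player II; d is strictly dominated.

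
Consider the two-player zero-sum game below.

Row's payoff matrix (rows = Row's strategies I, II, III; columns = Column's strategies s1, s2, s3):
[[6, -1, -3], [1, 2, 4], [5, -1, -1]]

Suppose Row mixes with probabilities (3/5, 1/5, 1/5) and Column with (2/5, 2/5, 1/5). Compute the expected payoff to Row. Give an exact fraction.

38/25

Against (2/5, 2/5, 1/5), each row's expected payoff is I: 7/5; II: 2; III: 7/5.
Taking the (3/5, 1/5, 1/5)-weighted average: (3/5)·(7/5) + (1/5)·(2) + (1/5)·(7/5) = 38/25.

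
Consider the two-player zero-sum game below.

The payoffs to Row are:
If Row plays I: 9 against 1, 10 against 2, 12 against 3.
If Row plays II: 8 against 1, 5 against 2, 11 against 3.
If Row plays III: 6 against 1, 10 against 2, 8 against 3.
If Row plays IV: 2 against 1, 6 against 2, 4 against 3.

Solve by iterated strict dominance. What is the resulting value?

9

Column 3 is strictly dominated by 1 for Column (9<12, 8<11, 6<8, 2<4); eliminate 3.
Row II is strictly dominated by row I (9>8, 10>5); eliminate II.
Column 2 is strictly dominated by 1 for Column (9<10, 6<10, 2<6); eliminate 2.
Row III is strictly dominated by row I (9>6); eliminate III.
Row IV is strictly dominated by row I (9>2); eliminate IV.
Only (I, 1) remains, with payoff 9.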